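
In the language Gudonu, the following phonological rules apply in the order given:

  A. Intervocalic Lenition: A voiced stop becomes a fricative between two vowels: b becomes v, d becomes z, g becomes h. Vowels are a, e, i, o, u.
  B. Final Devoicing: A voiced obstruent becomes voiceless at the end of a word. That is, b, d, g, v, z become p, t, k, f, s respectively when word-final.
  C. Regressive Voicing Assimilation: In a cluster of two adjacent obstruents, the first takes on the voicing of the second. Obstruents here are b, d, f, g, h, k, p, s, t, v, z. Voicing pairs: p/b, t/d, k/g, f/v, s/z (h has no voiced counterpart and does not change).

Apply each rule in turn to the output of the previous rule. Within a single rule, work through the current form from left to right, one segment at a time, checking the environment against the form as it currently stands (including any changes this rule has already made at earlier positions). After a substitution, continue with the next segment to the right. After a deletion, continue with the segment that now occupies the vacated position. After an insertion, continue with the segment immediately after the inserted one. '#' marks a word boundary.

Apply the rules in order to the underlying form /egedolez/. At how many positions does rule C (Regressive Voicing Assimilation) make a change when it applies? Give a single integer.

0

A Intervocalic Lenition: [egedolez] → [ehezolez]
B Final Devoicing: [ehezolez] → [ehezoles]
C Regressive Voicing Assimilation: no change — [ehezoles]
Rule C changed 0 position(s).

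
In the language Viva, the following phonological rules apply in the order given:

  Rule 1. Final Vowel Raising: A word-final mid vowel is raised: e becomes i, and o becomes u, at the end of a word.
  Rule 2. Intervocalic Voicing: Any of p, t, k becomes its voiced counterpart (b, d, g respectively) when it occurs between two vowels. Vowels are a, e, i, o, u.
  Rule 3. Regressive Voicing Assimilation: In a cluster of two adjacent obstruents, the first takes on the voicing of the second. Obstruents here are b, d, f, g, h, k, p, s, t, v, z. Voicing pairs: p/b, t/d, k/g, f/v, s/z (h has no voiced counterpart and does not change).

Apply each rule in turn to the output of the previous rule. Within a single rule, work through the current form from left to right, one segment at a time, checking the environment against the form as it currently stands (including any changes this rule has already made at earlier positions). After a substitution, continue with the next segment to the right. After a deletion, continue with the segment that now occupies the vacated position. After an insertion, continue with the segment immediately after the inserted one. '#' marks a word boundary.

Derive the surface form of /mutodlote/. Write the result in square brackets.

Rule 1 Final Vowel Raising: [mutodlote] → [mutodloti]
Rule 2 Intervocalic Voicing: [mutodloti] → [mudodlodi]
Rule 3 Regressive Voicing Assimilation: no change — [mudodlodi]

[mudodlodi]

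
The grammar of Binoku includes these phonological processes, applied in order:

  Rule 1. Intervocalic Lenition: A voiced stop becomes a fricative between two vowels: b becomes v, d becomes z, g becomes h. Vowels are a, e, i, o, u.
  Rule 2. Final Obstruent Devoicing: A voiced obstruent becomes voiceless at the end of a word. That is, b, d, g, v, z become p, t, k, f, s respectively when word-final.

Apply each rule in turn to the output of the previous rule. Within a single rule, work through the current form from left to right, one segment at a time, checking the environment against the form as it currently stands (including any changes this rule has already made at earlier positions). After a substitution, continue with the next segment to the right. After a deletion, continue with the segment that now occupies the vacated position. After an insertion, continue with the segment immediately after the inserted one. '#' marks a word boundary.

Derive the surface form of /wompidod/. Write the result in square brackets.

Rule 1 Intervocalic Lenition: [wompidod] → [wompizod]
Rule 2 Final Obstruent Devoicing: [wompizod] → [wompizot]

[wompizot]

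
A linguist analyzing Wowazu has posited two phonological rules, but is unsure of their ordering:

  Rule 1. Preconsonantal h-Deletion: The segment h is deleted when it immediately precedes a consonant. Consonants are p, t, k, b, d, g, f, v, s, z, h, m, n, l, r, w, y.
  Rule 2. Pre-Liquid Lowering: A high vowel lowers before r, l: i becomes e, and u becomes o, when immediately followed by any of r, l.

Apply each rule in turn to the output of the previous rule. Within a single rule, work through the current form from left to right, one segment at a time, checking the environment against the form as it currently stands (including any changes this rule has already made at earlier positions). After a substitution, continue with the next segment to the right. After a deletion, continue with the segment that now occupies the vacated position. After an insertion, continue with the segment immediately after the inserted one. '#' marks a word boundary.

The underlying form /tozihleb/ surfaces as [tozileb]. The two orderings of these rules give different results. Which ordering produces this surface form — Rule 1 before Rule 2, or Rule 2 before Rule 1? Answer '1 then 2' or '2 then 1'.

Order 1 then 2:
  1 Preconsonantal h-Deletion: [tozihleb] → [tozileb]
  2 Pre-Liquid Lowering: [tozileb] → [tozeleb]
  result: [tozeleb]
Order 2 then 1:
  2 Pre-Liquid Lowering: no change — [tozihleb]
  1 Preconsonantal h-Deletion: [tozihleb] → [tozileb]
  result: [tozileb]

2 then 1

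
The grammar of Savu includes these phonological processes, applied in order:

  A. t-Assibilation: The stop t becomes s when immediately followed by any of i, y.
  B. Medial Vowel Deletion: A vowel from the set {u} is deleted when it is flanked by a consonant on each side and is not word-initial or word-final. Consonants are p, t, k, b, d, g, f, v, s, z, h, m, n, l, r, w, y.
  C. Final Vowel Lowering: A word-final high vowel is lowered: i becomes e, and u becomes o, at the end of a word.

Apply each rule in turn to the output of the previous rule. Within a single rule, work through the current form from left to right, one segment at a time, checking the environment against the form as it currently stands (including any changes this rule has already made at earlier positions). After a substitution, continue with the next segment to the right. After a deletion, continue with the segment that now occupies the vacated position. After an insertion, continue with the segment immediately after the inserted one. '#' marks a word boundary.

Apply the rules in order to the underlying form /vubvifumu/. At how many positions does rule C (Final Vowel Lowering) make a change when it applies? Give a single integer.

1

A t-Assibilation: no change — [vubvifumu]
B Medial Vowel Deletion: [vubvifumu] → [vbvifmu]
C Final Vowel Lowering: [vbvifmu] → [vbvifmo]
Rule C changed 1 position(s).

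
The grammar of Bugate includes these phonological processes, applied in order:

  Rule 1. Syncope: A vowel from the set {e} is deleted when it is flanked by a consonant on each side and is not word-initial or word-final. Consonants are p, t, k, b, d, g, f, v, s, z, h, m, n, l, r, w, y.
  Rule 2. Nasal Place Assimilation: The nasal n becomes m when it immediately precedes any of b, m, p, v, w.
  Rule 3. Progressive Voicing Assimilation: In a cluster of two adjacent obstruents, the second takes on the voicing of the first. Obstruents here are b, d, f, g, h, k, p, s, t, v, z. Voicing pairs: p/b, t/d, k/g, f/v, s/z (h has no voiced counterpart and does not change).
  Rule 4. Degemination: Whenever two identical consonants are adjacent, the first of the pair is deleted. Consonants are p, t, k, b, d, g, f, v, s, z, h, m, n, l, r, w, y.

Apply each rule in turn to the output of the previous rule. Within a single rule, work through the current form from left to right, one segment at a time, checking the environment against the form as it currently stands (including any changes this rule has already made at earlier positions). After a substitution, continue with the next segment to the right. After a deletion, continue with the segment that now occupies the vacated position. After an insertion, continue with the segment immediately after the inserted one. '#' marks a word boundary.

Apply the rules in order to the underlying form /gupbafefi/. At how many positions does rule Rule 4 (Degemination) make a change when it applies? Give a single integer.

2

Rule 1 Syncope: [gupbafefi] → [gupbaffi]
Rule 2 Nasal Place Assimilation: no change — [gupbaffi]
Rule 3 Progressive Voicing Assimilation: [gupbaffi] → [guppaffi]
Rule 4 Degemination: [guppaffi] → [gupafi]
Rule Rule 4 changed 2 position(s).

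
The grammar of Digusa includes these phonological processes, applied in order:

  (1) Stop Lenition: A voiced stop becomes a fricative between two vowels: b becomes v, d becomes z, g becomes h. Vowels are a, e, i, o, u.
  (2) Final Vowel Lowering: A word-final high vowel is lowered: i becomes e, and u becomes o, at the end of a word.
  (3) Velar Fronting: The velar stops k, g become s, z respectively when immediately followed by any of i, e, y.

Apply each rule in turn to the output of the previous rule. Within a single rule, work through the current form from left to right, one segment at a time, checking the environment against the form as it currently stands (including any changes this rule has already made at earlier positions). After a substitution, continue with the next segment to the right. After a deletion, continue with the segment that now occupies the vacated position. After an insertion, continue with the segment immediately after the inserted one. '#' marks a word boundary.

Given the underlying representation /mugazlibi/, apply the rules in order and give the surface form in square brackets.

(1) Stop Lenition: [mugazlibi] → [muhazlivi]
(2) Final Vowel Lowering: [muhazlivi] → [muhazlive]
(3) Velar Fronting: no change — [muhazlive]

[muhazlive]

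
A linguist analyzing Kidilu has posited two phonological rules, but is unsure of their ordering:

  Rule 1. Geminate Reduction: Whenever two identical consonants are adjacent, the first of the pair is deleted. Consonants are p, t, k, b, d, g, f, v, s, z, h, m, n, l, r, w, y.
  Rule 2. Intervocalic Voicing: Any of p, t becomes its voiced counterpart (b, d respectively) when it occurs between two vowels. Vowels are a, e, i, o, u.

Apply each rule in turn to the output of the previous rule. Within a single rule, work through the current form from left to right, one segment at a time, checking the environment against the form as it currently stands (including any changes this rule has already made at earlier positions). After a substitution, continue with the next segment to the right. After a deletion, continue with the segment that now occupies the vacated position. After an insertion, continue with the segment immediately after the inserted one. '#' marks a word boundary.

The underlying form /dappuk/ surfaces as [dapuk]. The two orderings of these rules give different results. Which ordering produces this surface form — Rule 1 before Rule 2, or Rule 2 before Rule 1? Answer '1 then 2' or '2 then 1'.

Order 1 then 2:
  1 Geminate Reduction: [dappuk] → [dapuk]
  2 Intervocalic Voicing: [dapuk] → [dabuk]
  result: [dabuk]
Order 2 then 1:
  2 Intervocalic Voicing: no change — [dappuk]
  1 Geminate Reduction: [dappuk] → [dapuk]
  result: [dapuk]

2 then 1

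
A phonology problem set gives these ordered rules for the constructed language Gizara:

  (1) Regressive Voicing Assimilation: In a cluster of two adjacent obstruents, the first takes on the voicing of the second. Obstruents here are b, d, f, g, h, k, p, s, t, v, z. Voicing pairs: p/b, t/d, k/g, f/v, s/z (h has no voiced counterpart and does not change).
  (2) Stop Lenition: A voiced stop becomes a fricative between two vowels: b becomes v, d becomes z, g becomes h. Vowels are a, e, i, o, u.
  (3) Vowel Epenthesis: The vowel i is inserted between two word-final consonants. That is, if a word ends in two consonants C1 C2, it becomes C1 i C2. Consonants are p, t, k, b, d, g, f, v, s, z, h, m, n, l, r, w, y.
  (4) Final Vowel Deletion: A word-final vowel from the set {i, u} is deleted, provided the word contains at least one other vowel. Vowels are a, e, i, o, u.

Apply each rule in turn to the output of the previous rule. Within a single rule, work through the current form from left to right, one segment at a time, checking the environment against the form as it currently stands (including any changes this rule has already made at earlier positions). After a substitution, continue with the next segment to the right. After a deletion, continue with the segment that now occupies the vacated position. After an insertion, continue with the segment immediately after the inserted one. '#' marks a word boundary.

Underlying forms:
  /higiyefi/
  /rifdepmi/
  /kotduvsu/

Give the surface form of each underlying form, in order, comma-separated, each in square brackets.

/higiyefi/:
  (1) Regressive Voicing Assimilation: no change — [higiyefi]
  (2) Stop Lenition: [higiyefi] → [hihiyefi]
  (3) Vowel Epenthesis: no change — [hihiyefi]
  (4) Final Vowel Deletion: [hihiyefi] → [hihiyef]
/rifdepmi/:
  (1) Regressive Voicing Assimilation: [rifdepmi] → [rivdepmi]
  (2) Stop Lenition: no change — [rivdepmi]
  (3) Vowel Epenthesis: no change — [rivdepmi]
  (4) Final Vowel Deletion: [rivdepmi] → [rivdepm]
/kotduvsu/:
  (1) Regressive Voicing Assimilation: [kotduvsu] → [koddufsu]
  (2) Stop Lenition: no change — [koddufsu]
  (3) Vowel Epenthesis: no change — [koddufsu]
  (4) Final Vowel Deletion: [koddufsu] → [koddufs]

[hihiyef], [rivdepm], [koddufs]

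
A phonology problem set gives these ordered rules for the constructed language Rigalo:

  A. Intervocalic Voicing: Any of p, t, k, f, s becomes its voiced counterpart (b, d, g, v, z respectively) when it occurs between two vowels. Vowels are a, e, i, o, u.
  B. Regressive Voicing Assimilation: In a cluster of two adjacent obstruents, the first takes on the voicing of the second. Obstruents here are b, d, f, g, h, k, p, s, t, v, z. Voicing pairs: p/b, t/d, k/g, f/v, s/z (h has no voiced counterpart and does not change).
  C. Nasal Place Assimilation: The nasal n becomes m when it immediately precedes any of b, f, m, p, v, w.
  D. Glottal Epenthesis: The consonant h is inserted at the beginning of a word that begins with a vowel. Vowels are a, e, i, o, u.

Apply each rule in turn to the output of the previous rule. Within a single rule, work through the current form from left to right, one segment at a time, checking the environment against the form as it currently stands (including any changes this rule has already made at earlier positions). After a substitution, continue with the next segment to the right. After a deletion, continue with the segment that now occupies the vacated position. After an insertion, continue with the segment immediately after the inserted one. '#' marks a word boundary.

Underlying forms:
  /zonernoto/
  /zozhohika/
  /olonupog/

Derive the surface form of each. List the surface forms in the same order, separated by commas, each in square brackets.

[zonernodo], [zoshohiga], [holonubog]

/zonernoto/:
  A Intervocalic Voicing: [zonernoto] → [zonernodo]
  B Regressive Voicing Assimilation: no change — [zonernodo]
  C Nasal Place Assimilation: no change — [zonernodo]
  D Glottal Epenthesis: no change — [zonernodo]
/zozhohika/:
  A Intervocalic Voicing: [zozhohika] → [zozhohiga]
  B Regressive Voicing Assimilation: [zozhohiga] → [zoshohiga]
  C Nasal Place Assimilation: no change — [zoshohiga]
  D Glottal Epenthesis: no change — [zoshohiga]
/olonupog/:
  A Intervocalic Voicing: [olonupog] → [olonubog]
  B Regressive Voicing Assimilation: no change — [olonubog]
  C Nasal Place Assimilation: no change — [olonubog]
  D Glottal Epenthesis: [olonubog] → [holonubog]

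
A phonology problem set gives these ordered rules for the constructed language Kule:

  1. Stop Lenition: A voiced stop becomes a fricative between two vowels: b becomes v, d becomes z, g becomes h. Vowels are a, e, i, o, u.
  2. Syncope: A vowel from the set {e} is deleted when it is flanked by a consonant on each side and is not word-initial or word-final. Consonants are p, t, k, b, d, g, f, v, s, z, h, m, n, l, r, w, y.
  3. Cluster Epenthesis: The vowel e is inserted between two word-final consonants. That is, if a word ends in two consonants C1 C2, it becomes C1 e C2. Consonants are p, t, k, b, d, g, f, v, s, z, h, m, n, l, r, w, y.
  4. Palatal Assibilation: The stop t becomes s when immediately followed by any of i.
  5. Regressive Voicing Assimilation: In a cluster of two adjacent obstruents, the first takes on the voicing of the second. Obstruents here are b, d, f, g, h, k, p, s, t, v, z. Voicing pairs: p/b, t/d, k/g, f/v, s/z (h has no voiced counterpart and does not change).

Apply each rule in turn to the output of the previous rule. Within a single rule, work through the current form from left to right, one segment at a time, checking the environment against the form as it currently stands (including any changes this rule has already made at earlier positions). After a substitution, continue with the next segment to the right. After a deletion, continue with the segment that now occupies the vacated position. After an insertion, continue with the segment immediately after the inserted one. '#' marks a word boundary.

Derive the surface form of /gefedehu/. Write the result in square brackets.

1 Stop Lenition: [gefedehu] → [gefezehu]
2 Syncope: [gefezehu] → [gfzhu]
3 Cluster Epenthesis: no change — [gfzhu]
4 Palatal Assibilation: no change — [gfzhu]
5 Regressive Voicing Assimilation: [gfzhu] → [kvshu]

[kvshu]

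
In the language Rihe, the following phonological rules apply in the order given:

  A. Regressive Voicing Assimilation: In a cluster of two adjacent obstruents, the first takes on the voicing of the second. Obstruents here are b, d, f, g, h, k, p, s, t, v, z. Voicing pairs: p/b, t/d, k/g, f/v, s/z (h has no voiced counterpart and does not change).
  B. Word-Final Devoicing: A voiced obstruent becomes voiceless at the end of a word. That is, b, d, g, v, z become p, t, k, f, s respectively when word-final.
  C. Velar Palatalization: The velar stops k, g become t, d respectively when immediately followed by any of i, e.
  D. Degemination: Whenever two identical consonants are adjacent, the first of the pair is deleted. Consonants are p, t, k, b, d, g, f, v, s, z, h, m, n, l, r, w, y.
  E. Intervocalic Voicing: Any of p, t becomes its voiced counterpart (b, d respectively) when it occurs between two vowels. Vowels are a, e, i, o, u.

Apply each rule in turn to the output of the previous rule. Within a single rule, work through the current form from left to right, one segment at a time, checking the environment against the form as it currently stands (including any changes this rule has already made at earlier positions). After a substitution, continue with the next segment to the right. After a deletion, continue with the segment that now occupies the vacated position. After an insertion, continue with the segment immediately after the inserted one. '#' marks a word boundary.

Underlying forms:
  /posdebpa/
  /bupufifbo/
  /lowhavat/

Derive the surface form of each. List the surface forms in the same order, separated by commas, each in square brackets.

/posdebpa/:
  A Regressive Voicing Assimilation: [posdebpa] → [pozdeppa]
  B Word-Final Devoicing: no change — [pozdeppa]
  C Velar Palatalization: no change — [pozdeppa]
  D Degemination: [pozdeppa] → [pozdepa]
  E Intervocalic Voicing: [pozdepa] → [pozdeba]
/bupufifbo/:
  A Regressive Voicing Assimilation: [bupufifbo] → [bupufivbo]
  B Word-Final Devoicing: no change — [bupufivbo]
  C Velar Palatalization: no change — [bupufivbo]
  D Degemination: no change — [bupufivbo]
  E Intervocalic Voicing: [bupufivbo] → [bubufivbo]
/lowhavat/:
  A Regressive Voicing Assimilation: no change — [lowhavat]
  B Word-Final Devoicing: no change — [lowhavat]
  C Velar Palatalization: no change — [lowhavat]
  D Degemination: no change — [lowhavat]
  E Intervocalic Voicing: no change — [lowhavat]

[pozdeba], [bubufivbo], [lowhavat]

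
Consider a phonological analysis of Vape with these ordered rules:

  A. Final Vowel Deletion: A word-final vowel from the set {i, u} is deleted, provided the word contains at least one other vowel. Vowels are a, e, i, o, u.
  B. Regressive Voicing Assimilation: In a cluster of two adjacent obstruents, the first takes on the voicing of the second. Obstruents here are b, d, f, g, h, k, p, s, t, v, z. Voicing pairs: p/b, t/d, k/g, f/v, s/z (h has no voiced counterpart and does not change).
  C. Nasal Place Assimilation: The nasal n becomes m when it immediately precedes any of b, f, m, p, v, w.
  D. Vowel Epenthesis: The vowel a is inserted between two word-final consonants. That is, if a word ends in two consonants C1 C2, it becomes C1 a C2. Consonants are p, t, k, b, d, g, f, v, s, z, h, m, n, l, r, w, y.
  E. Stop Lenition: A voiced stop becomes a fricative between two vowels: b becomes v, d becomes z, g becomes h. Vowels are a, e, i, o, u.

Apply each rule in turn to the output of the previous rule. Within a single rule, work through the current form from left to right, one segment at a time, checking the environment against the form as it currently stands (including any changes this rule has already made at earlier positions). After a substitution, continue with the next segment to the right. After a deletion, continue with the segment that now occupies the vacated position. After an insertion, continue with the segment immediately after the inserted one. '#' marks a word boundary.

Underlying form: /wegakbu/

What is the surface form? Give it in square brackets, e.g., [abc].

A Final Vowel Deletion: [wegakbu] → [wegakb]
B Regressive Voicing Assimilation: [wegakb] → [wegagb]
C Nasal Place Assimilation: no change — [wegagb]
D Vowel Epenthesis: [wegagb] → [wegagab]
E Stop Lenition: [wegagab] → [wehahab]

[wehahab]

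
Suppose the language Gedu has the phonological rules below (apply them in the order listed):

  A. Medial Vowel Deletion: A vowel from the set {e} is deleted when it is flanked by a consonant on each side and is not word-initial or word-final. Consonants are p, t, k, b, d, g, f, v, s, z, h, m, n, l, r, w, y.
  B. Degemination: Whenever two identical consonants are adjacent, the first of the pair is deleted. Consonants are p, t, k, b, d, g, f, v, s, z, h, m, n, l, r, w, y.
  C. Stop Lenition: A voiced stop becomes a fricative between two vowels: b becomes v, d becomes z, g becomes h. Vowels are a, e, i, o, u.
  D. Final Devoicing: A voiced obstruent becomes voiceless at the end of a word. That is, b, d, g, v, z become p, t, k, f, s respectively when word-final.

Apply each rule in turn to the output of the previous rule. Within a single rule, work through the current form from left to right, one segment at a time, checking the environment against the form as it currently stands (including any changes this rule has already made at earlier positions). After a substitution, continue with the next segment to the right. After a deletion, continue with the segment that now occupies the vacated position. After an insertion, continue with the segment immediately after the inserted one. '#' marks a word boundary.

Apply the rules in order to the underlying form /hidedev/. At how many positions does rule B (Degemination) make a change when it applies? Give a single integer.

A Medial Vowel Deletion: [hidedev] → [hiddv]
B Degemination: [hiddv] → [hidv]
C Stop Lenition: no change — [hidv]
D Final Devoicing: [hidv] → [hidf]
Rule B changed 1 position(s).

1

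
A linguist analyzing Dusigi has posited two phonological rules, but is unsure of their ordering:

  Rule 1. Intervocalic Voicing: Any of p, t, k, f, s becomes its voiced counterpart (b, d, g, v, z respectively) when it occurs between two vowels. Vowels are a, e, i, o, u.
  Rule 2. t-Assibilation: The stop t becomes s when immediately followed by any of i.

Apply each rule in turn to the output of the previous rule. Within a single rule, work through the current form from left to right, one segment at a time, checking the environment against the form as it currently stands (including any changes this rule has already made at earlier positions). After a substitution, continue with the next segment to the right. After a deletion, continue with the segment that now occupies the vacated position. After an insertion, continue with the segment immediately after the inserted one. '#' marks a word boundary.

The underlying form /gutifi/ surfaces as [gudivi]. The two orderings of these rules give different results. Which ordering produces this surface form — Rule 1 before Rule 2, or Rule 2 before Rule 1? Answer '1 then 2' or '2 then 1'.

1 then 2

Order 1 then 2:
  1 Intervocalic Voicing: [gutifi] → [gudivi]
  2 t-Assibilation: no change — [gudivi]
  result: [gudivi]
Order 2 then 1:
  2 t-Assibilation: [gutifi] → [gusifi]
  1 Intervocalic Voicing: [gusifi] → [guzivi]
  result: [guzivi]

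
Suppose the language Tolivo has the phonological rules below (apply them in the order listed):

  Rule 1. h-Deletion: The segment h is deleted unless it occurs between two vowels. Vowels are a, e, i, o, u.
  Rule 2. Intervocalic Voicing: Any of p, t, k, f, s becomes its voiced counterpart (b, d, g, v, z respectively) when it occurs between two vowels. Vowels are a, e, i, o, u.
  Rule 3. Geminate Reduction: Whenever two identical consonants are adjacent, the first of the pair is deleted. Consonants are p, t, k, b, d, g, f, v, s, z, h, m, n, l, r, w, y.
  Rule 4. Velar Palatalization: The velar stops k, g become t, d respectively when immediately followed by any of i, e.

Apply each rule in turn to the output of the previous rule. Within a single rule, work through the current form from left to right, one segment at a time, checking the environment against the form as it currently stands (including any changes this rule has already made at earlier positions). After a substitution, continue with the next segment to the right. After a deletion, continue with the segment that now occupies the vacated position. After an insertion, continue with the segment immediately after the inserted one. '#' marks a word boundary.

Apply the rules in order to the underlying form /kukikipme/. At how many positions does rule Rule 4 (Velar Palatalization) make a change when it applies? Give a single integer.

Rule 1 h-Deletion: no change — [kukikipme]
Rule 2 Intervocalic Voicing: [kukikipme] → [kugigipme]
Rule 3 Geminate Reduction: no change — [kugigipme]
Rule 4 Velar Palatalization: [kugigipme] → [kudidipme]
Rule Rule 4 changed 2 position(s).

2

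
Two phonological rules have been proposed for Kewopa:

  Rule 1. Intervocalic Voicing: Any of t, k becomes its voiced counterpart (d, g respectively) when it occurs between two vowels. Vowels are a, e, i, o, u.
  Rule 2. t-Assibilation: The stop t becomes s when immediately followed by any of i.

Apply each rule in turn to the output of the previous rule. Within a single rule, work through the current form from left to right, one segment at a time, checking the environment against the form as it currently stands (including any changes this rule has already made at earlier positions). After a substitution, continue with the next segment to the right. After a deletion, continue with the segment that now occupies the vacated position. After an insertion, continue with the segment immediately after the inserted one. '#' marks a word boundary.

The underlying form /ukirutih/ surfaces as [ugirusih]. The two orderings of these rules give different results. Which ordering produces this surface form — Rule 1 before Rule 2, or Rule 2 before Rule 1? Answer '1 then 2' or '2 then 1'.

Order 1 then 2:
  1 Intervocalic Voicing: [ukirutih] → [ugirudih]
  2 t-Assibilation: no change — [ugirudih]
  result: [ugirudih]
Order 2 then 1:
  2 t-Assibilation: [ukirutih] → [ukirusih]
  1 Intervocalic Voicing: [ukirusih] → [ugirusih]
  result: [ugirusih]

2 then 1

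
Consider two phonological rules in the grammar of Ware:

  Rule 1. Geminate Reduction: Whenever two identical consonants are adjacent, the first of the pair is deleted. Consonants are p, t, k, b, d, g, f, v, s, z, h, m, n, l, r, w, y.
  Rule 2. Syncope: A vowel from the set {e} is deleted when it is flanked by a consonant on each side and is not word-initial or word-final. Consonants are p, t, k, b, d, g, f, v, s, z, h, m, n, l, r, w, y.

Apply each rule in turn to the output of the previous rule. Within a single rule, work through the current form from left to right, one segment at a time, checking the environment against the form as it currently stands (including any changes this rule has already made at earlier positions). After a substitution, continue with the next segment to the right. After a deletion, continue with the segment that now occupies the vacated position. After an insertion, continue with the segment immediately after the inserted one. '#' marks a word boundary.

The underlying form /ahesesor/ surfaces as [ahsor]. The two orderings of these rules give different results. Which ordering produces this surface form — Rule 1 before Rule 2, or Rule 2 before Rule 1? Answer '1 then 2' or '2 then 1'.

2 then 1

Order 1 then 2:
  1 Geminate Reduction: no change — [ahesesor]
  2 Syncope: [ahesesor] → [ahssor]
  result: [ahssor]
Order 2 then 1:
  2 Syncope: [ahesesor] → [ahssor]
  1 Geminate Reduction: [ahssor] → [ahsor]
  result: [ahsor]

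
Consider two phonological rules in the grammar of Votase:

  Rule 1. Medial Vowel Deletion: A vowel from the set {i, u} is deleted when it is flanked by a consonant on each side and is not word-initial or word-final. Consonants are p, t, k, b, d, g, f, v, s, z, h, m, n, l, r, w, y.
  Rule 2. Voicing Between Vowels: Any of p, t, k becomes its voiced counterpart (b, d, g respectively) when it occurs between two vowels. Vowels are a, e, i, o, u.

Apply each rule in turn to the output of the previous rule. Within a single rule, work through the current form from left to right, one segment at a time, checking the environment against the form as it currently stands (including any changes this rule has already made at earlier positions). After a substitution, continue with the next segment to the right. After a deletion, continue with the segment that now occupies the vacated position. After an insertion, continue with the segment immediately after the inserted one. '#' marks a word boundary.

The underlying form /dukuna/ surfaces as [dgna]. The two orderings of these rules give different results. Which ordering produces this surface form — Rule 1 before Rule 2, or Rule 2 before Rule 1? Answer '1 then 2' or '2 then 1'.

Order 1 then 2:
  1 Medial Vowel Deletion: [dukuna] → [dkna]
  2 Voicing Between Vowels: no change — [dkna]
  result: [dkna]
Order 2 then 1:
  2 Voicing Between Vowels: [dukuna] → [duguna]
  1 Medial Vowel Deletion: [duguna] → [dgna]
  result: [dgna]

2 then 1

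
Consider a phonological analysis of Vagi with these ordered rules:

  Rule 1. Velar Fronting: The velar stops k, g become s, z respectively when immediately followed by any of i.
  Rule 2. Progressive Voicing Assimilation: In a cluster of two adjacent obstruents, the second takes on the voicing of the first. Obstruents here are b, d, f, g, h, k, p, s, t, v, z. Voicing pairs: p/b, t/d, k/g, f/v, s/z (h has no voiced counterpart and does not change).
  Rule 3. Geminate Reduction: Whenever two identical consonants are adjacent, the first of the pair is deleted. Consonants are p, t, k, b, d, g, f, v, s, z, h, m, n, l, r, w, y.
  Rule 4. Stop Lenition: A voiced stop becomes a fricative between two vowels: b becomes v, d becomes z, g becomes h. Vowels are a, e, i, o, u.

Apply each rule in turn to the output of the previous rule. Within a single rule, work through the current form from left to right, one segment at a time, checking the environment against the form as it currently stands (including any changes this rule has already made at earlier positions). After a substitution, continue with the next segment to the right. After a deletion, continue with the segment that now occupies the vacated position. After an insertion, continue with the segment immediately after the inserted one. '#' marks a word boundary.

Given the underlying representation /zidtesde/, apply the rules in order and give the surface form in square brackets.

Rule 1 Velar Fronting: no change — [zidtesde]
Rule 2 Progressive Voicing Assimilation: [zidtesde] → [ziddeste]
Rule 3 Geminate Reduction: [ziddeste] → [zideste]
Rule 4 Stop Lenition: [zideste] → [zizeste]

[zizeste]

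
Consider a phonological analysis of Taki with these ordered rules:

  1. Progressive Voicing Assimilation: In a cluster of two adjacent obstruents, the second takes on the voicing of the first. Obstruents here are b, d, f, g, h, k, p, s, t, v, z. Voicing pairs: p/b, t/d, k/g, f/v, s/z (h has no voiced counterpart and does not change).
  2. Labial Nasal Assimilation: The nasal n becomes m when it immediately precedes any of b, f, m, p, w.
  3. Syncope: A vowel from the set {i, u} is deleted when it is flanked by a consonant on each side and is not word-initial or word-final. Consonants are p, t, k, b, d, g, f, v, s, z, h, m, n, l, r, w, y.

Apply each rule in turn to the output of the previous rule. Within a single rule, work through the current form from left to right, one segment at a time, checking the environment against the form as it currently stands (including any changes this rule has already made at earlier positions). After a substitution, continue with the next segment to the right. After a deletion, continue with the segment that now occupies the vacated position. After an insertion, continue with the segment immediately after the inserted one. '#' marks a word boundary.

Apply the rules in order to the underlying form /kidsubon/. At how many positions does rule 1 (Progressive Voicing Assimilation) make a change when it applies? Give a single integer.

1 Progressive Voicing Assimilation: [kidsubon] → [kidzubon]
2 Labial Nasal Assimilation: no change — [kidzubon]
3 Syncope: [kidzubon] → [kdzbon]
Rule 1 changed 1 position(s).

1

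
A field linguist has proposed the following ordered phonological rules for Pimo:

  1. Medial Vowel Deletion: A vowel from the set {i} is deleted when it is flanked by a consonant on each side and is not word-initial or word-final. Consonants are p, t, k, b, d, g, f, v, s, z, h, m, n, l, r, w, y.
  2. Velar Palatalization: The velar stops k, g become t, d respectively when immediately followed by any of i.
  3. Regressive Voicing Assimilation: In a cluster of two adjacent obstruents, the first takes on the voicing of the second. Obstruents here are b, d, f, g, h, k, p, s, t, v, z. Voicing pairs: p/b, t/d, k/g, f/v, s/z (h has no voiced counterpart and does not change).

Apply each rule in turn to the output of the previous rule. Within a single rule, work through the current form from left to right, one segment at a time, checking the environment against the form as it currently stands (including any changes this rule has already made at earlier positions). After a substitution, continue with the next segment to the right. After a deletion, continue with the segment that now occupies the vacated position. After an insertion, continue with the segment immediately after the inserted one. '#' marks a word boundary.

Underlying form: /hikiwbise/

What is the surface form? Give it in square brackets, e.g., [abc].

1 Medial Vowel Deletion: [hikiwbise] → [hkwbse]
2 Velar Palatalization: no change — [hkwbse]
3 Regressive Voicing Assimilation: [hkwbse] → [hkwpse]

[hkwpse]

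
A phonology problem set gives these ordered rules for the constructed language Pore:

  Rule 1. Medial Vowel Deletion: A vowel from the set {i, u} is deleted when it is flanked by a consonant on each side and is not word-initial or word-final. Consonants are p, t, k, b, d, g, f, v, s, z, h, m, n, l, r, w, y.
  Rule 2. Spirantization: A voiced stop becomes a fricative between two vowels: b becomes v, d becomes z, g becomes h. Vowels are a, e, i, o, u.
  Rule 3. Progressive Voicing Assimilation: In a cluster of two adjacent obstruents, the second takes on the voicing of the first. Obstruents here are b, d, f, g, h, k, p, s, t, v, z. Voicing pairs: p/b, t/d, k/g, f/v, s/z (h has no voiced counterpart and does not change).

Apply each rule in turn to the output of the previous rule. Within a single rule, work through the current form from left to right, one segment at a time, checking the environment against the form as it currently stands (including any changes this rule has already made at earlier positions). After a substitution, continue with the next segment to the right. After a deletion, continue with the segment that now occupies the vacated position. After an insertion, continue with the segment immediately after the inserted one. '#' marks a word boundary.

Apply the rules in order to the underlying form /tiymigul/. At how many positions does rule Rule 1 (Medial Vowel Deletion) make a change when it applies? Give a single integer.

Rule 1 Medial Vowel Deletion: [tiymigul] → [tymgl]
Rule 2 Spirantization: no change — [tymgl]
Rule 3 Progressive Voicing Assimilation: no change — [tymgl]
Rule Rule 1 changed 3 position(s).

3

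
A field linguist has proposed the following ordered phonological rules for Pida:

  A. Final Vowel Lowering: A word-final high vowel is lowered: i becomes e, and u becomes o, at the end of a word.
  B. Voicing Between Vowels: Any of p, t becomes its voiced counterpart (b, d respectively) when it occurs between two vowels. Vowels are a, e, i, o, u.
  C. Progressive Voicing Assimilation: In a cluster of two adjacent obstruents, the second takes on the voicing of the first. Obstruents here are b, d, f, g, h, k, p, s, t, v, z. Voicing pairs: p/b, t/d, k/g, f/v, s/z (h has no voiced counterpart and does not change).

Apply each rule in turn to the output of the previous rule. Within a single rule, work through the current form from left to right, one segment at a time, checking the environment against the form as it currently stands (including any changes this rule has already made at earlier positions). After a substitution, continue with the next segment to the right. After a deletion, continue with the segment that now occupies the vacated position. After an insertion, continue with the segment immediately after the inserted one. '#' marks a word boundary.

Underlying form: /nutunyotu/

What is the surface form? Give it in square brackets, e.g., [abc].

[nudunyodo]

A Final Vowel Lowering: [nutunyotu] → [nutunyoto]
B Voicing Between Vowels: [nutunyoto] → [nudunyodo]
C Progressive Voicing Assimilation: no change — [nudunyodo]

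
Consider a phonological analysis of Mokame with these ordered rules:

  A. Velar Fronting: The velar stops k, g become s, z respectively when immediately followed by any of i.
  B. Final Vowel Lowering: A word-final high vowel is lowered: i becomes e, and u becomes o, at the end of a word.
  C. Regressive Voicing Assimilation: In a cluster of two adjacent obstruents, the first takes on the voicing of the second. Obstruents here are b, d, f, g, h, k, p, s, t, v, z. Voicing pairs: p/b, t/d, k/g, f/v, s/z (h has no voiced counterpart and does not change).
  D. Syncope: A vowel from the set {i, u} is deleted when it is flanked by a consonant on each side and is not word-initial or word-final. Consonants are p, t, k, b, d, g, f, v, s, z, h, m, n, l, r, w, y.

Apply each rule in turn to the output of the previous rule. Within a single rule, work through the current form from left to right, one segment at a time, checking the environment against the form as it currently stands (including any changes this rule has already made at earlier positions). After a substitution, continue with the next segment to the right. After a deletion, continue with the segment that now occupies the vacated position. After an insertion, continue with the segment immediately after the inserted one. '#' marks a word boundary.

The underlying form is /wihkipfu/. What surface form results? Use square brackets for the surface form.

[whspfo]

A Velar Fronting: [wihkipfu] → [wihsipfu]
B Final Vowel Lowering: [wihsipfu] → [wihsipfo]
C Regressive Voicing Assimilation: no change — [wihsipfo]
D Syncope: [wihsipfo] → [whspfo]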